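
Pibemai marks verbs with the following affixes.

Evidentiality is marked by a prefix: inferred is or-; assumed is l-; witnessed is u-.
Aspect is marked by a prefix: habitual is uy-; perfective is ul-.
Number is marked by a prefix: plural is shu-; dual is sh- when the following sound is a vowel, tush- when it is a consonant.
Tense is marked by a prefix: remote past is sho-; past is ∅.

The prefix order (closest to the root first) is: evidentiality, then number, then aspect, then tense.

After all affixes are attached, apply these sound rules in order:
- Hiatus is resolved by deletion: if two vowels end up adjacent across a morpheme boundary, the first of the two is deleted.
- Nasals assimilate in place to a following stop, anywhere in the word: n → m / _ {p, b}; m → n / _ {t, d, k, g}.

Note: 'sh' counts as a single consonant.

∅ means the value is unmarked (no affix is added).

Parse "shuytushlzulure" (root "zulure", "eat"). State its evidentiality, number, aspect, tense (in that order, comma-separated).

Segment: sho-uy-tush-l-zulure.
evidentiality: l- → assumed.
number: sh/tush- → dual.
aspect: uy- → habitual.
tense: sho- → remote past.

assumed, dual, habitual, remote past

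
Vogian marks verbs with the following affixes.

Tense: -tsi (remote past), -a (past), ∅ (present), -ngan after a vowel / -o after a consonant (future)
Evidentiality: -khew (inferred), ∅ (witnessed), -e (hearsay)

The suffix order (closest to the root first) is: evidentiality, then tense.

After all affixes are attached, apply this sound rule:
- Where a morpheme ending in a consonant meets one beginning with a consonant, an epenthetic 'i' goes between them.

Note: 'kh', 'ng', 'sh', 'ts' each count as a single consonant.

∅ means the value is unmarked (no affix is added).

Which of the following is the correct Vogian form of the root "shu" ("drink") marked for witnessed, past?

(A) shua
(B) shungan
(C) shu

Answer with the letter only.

evidentiality = witnessed: zero marking, form stays shu.
Attach tense past -a → shua.
Epenthesis: no change.
So the correct form is shua, option (A).
(B) shungan is wrong: it uses future instead of past for tense.
(C) shu is wrong: it uses present instead of past for tense.

A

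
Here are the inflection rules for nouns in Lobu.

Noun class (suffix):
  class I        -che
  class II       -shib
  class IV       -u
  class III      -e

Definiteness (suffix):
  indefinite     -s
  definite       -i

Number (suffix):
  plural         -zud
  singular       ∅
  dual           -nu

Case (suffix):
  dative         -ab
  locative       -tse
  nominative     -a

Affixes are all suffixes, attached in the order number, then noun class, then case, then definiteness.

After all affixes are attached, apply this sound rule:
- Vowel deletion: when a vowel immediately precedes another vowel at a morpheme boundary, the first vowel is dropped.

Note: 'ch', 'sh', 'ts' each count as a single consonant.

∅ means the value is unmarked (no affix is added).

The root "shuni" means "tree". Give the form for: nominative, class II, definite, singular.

shunishibi

number = singular: zero marking, form stays shuni.
Attach noun class class II -shib → shunishib.
Attach case nominative -a → shunishiba.
Attach definiteness definite -i → shunishibai.
Apply vowel deletion: shunishibai → shunishibi.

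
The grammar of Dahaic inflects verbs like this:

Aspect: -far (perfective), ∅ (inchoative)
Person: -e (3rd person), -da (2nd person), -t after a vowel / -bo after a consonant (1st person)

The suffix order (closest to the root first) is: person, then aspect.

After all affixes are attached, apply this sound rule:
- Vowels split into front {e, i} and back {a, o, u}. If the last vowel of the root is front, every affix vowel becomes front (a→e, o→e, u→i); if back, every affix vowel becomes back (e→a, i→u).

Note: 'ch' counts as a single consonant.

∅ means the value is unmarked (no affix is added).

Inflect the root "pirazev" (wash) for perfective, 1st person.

Attach person 1st person -bo (after consonant 'v') → pirazevbo.
Attach aspect perfective -far → pirazevbofar.
Apply vowel harmony: pirazevbofar → pirazevbefer.

pirazevbefer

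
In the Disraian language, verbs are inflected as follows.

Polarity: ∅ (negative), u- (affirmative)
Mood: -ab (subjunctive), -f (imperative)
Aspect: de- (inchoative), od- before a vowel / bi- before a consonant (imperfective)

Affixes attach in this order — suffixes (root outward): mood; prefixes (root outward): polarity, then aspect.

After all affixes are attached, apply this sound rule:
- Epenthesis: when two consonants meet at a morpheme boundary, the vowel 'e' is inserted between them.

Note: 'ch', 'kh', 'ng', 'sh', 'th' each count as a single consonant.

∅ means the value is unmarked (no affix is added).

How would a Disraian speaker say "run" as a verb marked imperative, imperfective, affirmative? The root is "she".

odushef

Attach polarity affirmative u- → ushe.
Attach mood imperative -f → ushef.
Attach aspect imperfective od- (before vowel 'u') → odushef.
Epenthesis: no change.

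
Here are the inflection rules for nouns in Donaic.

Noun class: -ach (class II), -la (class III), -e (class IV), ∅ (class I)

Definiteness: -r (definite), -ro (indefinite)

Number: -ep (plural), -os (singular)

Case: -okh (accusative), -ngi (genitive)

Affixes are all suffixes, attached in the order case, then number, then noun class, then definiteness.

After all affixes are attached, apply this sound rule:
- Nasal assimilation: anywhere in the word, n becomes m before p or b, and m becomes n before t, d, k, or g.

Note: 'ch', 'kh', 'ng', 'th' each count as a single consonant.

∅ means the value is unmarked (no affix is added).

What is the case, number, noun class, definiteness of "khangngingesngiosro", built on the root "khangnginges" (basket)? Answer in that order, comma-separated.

genitive, singular, class I, indefinite

Segment: khangnginges-ngi-os-ro.
case: -ngi → genitive.
number: -os → singular.
noun class: ∅ → class I.
definiteness: -ro → indefinite.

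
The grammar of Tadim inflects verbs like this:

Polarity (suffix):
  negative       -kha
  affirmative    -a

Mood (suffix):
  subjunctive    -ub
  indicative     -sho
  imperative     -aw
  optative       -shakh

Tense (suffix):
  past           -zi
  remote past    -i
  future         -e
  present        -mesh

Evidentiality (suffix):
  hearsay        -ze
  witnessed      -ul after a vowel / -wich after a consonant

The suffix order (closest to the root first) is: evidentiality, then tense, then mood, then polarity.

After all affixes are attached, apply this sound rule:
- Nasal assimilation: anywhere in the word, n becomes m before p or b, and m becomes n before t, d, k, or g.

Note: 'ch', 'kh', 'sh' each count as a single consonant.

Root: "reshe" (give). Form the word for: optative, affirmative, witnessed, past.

Attach evidentiality witnessed -ul (after vowel 'e') → resheul.
Attach tense past -zi → resheulzi.
Attach mood optative -shakh → resheulzishakh.
Attach polarity affirmative -a → resheulzishakha.
Nasal assimilation: no change.

resheulzishakha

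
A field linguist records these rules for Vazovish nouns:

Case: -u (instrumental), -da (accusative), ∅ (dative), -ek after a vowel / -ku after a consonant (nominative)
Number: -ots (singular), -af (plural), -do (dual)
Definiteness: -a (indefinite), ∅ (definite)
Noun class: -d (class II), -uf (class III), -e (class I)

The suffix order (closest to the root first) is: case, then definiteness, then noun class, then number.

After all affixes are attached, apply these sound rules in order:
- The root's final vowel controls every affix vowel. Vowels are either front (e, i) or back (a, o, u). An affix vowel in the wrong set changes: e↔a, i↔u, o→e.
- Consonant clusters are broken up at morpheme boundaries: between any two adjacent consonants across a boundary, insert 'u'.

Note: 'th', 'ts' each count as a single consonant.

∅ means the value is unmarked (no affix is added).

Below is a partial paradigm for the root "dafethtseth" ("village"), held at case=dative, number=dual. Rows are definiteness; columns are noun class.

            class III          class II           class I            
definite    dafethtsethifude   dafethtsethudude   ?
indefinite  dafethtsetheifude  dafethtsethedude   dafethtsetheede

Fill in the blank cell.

case = dative: zero marking, form stays dafethtseth.
definiteness = definite: zero marking, form stays dafethtseth.
Attach noun class class I -e → dafethtsethe.
Attach number dual -do → dafethtsethedo.
Apply vowel harmony: dafethtsethedo → dafethtsethede.
Epenthesis: no change.

dafethtsethede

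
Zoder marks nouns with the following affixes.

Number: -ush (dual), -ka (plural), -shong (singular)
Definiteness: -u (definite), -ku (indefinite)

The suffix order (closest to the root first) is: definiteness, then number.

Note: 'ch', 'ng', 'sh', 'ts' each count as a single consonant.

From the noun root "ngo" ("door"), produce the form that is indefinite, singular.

Attach definiteness indefinite -ku → ngoku.
Attach number singular -shong → ngokushong.

ngokushong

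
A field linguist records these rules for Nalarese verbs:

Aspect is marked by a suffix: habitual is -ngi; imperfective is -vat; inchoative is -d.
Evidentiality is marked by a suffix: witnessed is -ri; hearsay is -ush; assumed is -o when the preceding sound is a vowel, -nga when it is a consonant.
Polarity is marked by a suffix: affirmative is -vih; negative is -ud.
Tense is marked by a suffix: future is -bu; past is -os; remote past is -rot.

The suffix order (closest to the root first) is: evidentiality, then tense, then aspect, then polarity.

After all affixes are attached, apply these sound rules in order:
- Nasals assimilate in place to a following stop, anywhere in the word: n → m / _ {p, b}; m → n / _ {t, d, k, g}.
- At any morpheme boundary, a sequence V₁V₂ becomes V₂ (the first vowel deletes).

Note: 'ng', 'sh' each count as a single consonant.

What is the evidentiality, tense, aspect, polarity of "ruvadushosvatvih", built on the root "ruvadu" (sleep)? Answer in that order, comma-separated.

hearsay, past, imperfective, affirmative

Segment: ruvadu-ush-os-vat-vih.
evidentiality: -ush → hearsay.
tense: -os → past.
aspect: -vat → imperfective.
polarity: -vih → affirmative.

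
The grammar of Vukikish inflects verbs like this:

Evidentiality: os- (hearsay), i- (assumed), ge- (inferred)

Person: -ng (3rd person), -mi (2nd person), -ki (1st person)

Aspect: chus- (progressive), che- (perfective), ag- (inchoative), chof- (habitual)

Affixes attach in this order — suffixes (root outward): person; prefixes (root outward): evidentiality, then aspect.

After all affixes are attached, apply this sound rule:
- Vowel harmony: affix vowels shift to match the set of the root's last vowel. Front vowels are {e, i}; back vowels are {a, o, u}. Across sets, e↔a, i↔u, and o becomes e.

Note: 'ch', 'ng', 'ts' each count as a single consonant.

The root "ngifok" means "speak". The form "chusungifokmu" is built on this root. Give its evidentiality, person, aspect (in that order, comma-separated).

Segment: chus-i-ngifok-mi.
evidentiality: i- → assumed.
person: -mi → 2nd person.
aspect: chus- → progressive.

assumed, 2nd person, progressive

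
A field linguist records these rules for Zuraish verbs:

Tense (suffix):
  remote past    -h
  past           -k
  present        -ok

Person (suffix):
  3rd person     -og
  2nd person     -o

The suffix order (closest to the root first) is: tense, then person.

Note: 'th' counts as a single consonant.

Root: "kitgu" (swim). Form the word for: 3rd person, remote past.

Attach tense remote past -h → kitguh.
Attach person 3rd person -og → kitguhog.

kitguhog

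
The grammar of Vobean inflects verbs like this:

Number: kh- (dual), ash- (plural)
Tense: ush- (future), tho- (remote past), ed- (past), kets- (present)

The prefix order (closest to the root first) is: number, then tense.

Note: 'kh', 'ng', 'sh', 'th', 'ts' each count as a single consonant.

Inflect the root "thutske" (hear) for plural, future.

ushashthutske

Attach number plural ash- → ashthutske.
Attach tense future ush- → ushashthutske.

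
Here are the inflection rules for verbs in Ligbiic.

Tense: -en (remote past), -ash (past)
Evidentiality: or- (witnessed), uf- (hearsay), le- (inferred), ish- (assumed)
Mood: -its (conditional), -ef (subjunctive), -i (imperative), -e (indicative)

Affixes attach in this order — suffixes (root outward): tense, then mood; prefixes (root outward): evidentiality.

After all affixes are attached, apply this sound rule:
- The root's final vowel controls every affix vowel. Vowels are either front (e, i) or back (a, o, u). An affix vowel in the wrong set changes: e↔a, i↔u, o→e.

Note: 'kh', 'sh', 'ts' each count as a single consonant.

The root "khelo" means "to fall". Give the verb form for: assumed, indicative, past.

ushkheloasha

Attach tense past -ash → kheloash.
Attach evidentiality assumed ish- → ishkheloash.
Attach mood indicative -e → ishkheloashe.
Apply vowel harmony: ishkheloashe → ushkheloasha.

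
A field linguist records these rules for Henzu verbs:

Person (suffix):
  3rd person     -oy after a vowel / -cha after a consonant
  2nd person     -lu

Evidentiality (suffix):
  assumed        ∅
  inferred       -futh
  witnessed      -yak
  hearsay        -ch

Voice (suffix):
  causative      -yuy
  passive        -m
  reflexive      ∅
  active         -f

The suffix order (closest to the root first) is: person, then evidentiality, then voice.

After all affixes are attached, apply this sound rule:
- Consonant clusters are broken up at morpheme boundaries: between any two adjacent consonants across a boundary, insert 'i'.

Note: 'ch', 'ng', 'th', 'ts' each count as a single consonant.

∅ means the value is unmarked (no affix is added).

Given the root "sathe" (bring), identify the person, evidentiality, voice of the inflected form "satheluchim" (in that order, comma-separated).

Segment: sathe-lu-ch-m.
person: -lu → 2nd person.
evidentiality: -ch → hearsay.
voice: -m → passive.

2nd person, hearsay, passive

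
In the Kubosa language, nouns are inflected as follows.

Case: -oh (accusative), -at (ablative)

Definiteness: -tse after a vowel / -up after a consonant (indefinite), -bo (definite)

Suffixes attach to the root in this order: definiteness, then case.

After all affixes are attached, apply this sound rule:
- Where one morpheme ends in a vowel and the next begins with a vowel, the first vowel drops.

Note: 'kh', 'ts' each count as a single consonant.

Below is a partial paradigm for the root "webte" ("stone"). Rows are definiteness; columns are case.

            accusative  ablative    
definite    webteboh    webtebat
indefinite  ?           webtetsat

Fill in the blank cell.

Attach definiteness indefinite -tse (after vowel 'e') → webtetse.
Attach case accusative -oh → webtetseoh.
Apply vowel deletion: webtetseoh → webtetsoh.

webtetsoh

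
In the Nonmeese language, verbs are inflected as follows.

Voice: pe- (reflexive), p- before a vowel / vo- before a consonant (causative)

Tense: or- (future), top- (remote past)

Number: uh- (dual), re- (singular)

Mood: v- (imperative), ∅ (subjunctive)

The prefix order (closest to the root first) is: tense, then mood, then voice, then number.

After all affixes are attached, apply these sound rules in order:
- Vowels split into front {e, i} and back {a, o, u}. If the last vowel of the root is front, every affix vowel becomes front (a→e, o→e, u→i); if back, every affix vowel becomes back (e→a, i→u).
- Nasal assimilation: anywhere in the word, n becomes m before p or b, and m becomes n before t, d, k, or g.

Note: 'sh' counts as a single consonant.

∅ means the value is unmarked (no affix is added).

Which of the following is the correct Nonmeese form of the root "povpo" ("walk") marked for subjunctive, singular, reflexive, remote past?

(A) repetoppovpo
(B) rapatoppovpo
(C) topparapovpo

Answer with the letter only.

B

Attach tense remote past top- → toppovpo.
mood = subjunctive: zero marking, form stays toppovpo.
Attach voice reflexive pe- → petoppovpo.
Attach number singular re- → repetoppovpo.
Apply vowel harmony: repetoppovpo → rapatoppovpo.
Nasal assimilation: no change.
So the correct form is rapatoppovpo, option (B).
(C) topparapovpo is wrong: it has the affixes in the wrong order.
(A) repetoppovpo is wrong: it fails to apply the sound rule(s).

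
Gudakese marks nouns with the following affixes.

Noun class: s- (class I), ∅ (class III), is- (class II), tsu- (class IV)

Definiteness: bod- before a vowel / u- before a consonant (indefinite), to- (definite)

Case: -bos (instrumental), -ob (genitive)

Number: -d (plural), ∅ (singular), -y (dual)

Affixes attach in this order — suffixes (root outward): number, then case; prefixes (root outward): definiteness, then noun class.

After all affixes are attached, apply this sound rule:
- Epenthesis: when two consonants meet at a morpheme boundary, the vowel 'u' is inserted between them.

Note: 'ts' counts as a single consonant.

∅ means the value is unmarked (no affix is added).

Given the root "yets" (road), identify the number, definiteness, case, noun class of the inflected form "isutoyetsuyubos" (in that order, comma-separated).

dual, definite, instrumental, class II

Segment: is-to-yets-y-bos.
number: -y → dual.
definiteness: to- → definite.
case: -bos → instrumental.
noun class: is- → class II.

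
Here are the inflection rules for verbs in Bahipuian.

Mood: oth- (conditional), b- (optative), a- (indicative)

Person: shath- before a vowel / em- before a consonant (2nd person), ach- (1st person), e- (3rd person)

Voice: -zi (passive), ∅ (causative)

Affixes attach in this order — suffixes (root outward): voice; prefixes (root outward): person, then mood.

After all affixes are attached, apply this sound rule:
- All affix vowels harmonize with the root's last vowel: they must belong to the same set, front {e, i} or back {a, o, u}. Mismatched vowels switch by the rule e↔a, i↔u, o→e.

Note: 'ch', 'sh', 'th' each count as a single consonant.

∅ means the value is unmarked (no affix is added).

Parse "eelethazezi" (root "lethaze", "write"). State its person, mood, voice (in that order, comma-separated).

Segment: a-e-lethaze-zi.
person: e- → 3rd person.
mood: a- → indicative.
voice: -zi → passive.

3rd person, indicative, passive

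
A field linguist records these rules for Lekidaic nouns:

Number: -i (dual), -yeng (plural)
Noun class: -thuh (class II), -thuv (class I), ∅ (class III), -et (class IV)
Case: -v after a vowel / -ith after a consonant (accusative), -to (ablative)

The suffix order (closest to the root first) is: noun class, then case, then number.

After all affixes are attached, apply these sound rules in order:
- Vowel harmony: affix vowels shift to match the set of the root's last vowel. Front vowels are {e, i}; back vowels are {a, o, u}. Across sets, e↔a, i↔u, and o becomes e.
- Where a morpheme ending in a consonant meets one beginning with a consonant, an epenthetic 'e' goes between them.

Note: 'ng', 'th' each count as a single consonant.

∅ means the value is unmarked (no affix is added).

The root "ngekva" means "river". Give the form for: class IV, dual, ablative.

ngekvaatetou

Attach noun class class IV -et → ngekvaet.
Attach case ablative -to → ngekvaetto.
Attach number dual -i → ngekvaettoi.
Apply vowel harmony: ngekvaettoi → ngekvaattou.
Apply epenthesis: ngekvaattou → ngekvaatetou.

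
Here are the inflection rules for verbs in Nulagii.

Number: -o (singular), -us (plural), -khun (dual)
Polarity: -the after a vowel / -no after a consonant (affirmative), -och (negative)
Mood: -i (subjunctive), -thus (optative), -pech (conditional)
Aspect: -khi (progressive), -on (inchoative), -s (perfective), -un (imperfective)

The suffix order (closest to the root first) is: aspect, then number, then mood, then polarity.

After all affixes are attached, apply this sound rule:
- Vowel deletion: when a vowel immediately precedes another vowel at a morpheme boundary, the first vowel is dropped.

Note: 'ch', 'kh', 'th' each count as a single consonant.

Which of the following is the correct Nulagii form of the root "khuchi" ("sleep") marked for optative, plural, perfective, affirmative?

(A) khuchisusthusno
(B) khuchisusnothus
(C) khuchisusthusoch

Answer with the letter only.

A

Attach aspect perfective -s → khuchis.
Attach number plural -us → khuchisus.
Attach mood optative -thus → khuchisusthus.
Attach polarity affirmative -no (after consonant 's') → khuchisusthusno.
Vowel deletion: no change.
So the correct form is khuchisusthusno, option (A).
(C) khuchisusthusoch is wrong: it uses negative instead of affirmative for polarity.
(B) khuchisusnothus is wrong: it has the affixes in the wrong order.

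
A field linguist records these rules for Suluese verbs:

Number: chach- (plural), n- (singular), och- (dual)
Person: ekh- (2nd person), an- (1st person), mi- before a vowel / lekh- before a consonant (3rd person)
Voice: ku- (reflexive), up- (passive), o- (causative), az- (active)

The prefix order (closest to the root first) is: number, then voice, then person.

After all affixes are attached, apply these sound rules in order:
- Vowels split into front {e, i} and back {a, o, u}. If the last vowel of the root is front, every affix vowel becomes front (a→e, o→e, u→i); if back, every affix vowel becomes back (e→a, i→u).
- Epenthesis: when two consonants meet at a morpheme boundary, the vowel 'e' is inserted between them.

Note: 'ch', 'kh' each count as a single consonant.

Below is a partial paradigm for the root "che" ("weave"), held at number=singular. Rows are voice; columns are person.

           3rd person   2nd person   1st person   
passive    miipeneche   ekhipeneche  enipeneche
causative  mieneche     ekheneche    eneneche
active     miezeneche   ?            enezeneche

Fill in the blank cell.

ekhezeneche

Attach number singular n- → nche.
Attach voice active az- → aznche.
Attach person 2nd person ekh- → ekhaznche.
Apply vowel harmony: ekhaznche → ekheznche.
Apply epenthesis: ekheznche → ekhezeneche.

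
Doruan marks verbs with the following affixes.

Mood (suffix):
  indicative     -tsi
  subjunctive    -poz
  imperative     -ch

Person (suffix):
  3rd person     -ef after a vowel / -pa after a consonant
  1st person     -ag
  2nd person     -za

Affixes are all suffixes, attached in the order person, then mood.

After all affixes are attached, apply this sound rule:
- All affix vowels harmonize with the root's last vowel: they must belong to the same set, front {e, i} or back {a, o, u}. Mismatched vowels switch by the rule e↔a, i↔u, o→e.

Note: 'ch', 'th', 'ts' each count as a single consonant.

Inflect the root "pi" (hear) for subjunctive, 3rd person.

Attach person 3rd person -ef (after vowel 'i') → pief.
Attach mood subjunctive -poz → piefpoz.
Apply vowel harmony: piefpoz → piefpez.

piefpez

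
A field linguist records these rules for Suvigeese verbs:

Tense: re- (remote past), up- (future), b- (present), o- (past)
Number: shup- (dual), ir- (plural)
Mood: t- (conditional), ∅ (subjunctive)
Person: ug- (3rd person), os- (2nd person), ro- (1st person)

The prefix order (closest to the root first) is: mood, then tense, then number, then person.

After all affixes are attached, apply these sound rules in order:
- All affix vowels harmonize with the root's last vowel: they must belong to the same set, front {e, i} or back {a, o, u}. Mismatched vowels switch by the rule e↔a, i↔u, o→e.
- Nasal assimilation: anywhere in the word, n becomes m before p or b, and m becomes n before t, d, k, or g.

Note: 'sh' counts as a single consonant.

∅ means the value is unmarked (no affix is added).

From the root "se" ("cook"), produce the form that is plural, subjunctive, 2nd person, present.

esirbse

mood = subjunctive: zero marking, form stays se.
Attach tense present b- → bse.
Attach number plural ir- → irbse.
Attach person 2nd person os- → osirbse.
Apply vowel harmony: osirbse → esirbse.
Nasal assimilation: no change.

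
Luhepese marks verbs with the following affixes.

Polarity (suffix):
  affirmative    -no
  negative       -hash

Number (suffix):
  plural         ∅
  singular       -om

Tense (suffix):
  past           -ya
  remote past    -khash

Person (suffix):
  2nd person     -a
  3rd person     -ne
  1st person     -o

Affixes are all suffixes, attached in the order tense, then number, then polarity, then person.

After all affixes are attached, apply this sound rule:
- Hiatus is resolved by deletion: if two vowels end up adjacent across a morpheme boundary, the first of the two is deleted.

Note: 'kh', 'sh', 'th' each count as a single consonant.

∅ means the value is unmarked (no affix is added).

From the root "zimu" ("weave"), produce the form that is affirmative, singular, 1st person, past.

zimuyomno

Attach tense past -ya → zimuya.
Attach number singular -om → zimuyaom.
Attach polarity affirmative -no → zimuyaomno.
Attach person 1st person -o → zimuyaomnoo.
Apply vowel deletion: zimuyaomnoo → zimuyomno.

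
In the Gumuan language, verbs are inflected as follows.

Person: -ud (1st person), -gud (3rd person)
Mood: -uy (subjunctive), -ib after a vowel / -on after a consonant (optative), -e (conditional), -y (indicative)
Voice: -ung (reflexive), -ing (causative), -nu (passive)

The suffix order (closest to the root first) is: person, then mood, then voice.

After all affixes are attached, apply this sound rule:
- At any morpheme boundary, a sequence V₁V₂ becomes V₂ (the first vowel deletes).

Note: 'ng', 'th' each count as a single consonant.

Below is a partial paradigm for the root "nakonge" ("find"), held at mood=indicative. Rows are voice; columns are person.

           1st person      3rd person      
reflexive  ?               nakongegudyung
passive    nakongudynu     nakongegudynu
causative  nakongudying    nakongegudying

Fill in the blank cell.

Attach person 1st person -ud → nakongeud.
Attach mood indicative -y → nakongeudy.
Attach voice reflexive -ung → nakongeudyung.
Apply vowel deletion: nakongeudyung → nakongudyung.

nakongudyung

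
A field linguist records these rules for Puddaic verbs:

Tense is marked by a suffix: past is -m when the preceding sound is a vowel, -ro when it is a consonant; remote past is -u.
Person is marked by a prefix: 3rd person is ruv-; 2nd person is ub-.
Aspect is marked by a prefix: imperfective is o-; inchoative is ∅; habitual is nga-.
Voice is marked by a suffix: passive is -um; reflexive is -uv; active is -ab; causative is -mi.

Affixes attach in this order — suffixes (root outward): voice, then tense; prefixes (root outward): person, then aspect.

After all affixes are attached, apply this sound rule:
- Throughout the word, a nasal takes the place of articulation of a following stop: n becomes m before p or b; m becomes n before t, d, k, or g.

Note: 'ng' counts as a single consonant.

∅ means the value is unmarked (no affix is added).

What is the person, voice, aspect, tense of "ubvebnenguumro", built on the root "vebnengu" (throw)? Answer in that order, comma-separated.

2nd person, passive, inchoative, past

Segment: ub-vebnengu-um-ro.
person: ub- → 2nd person.
voice: -um → passive.
aspect: ∅ → inchoative.
tense: -m/ro → past.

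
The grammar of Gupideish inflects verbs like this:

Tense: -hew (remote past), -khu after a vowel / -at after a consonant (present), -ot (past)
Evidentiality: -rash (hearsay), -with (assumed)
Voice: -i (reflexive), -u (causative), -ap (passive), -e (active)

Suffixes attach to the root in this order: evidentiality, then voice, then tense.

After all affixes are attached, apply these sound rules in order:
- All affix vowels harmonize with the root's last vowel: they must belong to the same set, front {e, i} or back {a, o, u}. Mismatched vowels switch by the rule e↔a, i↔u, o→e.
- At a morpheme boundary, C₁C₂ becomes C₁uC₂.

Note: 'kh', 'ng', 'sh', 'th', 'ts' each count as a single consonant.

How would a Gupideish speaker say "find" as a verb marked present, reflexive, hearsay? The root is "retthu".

Attach evidentiality hearsay -rash → retthurash.
Attach voice reflexive -i → retthurashi.
Attach tense present -khu (after vowel 'i') → retthurashikhu.
Apply vowel harmony: retthurashikhu → retthurashukhu.
Epenthesis: no change.

retthurashukhu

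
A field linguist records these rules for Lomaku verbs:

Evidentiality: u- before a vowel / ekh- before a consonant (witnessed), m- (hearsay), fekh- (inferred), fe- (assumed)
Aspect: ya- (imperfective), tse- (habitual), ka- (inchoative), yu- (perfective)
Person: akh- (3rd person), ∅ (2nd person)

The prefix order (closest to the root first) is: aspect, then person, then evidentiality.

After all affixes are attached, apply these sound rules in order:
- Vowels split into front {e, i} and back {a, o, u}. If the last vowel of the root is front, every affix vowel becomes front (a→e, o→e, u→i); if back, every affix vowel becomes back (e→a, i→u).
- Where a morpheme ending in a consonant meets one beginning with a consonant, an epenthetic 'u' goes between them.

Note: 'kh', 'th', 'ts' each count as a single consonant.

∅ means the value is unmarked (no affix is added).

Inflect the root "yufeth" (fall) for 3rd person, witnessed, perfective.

Attach aspect perfective yu- → yuyufeth.
Attach person 3rd person akh- → akhyuyufeth.
Attach evidentiality witnessed u- (before vowel 'a') → uakhyuyufeth.
Apply vowel harmony: uakhyuyufeth → iekhyiyufeth.
Apply epenthesis: iekhyiyufeth → iekhuyiyufeth.

iekhuyiyufeth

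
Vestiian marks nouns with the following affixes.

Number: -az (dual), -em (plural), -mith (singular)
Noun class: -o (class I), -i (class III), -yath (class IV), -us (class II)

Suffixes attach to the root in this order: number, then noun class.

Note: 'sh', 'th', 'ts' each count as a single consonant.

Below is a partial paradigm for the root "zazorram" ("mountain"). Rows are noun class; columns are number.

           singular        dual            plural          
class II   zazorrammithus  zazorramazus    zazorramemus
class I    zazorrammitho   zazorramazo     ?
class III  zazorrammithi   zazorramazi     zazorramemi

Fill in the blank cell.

zazorramemo

Attach number plural -em → zazorramem.
Attach noun class class I -o → zazorramemo.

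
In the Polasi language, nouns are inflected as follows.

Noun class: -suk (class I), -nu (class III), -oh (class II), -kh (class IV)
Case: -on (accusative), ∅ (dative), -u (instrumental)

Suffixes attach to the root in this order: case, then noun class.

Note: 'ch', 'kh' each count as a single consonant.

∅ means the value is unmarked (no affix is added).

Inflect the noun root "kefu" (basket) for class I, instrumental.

kefuusuk

Attach case instrumental -u → kefuu.
Attach noun class class I -suk → kefuusuk.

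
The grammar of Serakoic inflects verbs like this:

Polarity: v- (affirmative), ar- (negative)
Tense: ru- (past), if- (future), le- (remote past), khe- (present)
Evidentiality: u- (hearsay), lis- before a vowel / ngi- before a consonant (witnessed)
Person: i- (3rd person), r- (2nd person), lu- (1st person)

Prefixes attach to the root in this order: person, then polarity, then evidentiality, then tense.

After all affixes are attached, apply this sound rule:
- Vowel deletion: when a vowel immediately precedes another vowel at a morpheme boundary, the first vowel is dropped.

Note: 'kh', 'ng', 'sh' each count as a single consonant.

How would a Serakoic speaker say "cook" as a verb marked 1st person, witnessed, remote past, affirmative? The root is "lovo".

Attach person 1st person lu- → lulovo.
Attach polarity affirmative v- → vlulovo.
Attach evidentiality witnessed ngi- (before consonant 'v') → ngivlulovo.
Attach tense remote past le- → lengivlulovo.
Vowel deletion: no change.

lengivlulovo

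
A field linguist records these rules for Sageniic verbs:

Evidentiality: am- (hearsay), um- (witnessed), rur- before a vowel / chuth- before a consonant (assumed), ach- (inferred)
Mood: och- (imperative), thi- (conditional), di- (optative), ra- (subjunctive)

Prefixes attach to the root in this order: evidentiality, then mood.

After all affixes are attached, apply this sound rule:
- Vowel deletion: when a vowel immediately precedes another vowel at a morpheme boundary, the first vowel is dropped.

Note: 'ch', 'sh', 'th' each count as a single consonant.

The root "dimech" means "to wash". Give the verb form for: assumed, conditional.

thichuthdimech

Attach evidentiality assumed chuth- (before consonant 'd') → chuthdimech.
Attach mood conditional thi- → thichuthdimech.
Vowel deletion: no change.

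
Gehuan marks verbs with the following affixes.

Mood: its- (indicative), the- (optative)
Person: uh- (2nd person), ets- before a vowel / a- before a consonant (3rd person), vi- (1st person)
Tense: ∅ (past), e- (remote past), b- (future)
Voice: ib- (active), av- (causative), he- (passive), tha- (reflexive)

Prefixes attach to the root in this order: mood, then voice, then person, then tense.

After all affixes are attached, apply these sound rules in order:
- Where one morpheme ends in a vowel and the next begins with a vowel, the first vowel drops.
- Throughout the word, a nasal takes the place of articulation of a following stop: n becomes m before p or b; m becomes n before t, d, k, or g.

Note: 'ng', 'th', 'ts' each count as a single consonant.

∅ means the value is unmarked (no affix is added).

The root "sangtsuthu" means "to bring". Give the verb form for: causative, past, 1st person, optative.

vavthesangtsuthu

Attach mood optative the- → thesangtsuthu.
Attach voice causative av- → avthesangtsuthu.
Attach person 1st person vi- → viavthesangtsuthu.
tense = past: zero marking, form stays viavthesangtsuthu.
Apply vowel deletion: viavthesangtsuthu → vavthesangtsuthu.
Nasal assimilation: no change.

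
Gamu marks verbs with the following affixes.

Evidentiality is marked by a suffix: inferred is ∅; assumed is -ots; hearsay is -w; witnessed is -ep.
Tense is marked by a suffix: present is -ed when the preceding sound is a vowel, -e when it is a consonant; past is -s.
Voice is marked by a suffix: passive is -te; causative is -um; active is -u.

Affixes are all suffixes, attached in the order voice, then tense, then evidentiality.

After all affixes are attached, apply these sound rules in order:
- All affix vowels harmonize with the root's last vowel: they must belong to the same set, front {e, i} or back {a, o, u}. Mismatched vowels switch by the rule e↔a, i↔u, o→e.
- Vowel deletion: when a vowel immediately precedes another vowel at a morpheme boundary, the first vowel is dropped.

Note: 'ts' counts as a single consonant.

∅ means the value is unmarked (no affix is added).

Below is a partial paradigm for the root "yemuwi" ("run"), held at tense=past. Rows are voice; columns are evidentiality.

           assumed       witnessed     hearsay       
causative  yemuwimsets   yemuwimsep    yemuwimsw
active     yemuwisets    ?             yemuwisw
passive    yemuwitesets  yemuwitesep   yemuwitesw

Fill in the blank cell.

Attach voice active -u → yemuwiu.
Attach tense past -s → yemuwius.
Attach evidentiality witnessed -ep → yemuwiusep.
Apply vowel harmony: yemuwiusep → yemuwiisep.
Apply vowel deletion: yemuwiisep → yemuwisep.

yemuwisep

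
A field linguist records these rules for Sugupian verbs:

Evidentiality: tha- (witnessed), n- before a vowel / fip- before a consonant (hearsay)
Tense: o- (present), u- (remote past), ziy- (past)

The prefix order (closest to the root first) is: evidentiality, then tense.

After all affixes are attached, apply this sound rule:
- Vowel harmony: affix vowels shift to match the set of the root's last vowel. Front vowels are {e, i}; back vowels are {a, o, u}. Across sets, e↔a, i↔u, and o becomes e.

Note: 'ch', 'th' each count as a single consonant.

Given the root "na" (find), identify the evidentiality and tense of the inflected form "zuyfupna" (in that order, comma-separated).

hearsay, past

Segment: ziy-fip-na.
evidentiality: n/fip- → hearsay.
tense: ziy- → past.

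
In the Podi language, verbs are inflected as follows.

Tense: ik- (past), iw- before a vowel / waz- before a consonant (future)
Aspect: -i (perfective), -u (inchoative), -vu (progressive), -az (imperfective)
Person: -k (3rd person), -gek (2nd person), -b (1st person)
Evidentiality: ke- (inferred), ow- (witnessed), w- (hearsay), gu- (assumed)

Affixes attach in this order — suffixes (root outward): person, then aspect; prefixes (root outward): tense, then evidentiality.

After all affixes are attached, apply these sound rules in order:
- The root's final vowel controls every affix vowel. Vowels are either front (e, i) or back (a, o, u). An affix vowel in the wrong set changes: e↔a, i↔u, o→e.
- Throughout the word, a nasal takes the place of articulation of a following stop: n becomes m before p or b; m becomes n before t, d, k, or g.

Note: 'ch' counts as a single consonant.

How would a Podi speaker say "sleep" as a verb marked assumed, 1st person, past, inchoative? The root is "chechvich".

Attach person 1st person -b → chechvichb.
Attach aspect inchoative -u → chechvichbu.
Attach tense past ik- → ikchechvichbu.
Attach evidentiality assumed gu- → guikchechvichbu.
Apply vowel harmony: guikchechvichbu → giikchechvichbi.
Nasal assimilation: no change.

giikchechvichbi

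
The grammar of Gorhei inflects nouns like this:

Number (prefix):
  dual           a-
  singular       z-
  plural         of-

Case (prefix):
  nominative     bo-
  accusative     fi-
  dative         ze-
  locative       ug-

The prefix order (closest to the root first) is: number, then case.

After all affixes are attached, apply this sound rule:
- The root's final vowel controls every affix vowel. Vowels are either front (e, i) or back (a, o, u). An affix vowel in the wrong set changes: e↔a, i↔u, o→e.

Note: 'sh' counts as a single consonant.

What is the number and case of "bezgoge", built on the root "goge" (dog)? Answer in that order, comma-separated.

Segment: bo-z-goge.
number: z- → singular.
case: bo- → nominative.

singular, nominative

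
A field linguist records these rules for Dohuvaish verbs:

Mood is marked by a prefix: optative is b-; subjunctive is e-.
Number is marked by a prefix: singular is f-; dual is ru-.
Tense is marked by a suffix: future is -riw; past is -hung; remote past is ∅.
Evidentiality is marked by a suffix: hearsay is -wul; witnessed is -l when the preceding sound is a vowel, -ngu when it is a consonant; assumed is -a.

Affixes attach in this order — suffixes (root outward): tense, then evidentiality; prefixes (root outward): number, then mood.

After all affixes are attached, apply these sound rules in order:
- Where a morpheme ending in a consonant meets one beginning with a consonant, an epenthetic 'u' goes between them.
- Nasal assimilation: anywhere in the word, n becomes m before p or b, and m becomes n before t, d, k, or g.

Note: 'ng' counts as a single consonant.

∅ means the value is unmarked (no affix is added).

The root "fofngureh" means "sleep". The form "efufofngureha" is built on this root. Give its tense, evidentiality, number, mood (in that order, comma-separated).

remote past, assumed, singular, subjunctive

Segment: e-f-fofngureh-a.
tense: ∅ → remote past.
evidentiality: -a → assumed.
number: f- → singular.
mood: e- → subjunctive.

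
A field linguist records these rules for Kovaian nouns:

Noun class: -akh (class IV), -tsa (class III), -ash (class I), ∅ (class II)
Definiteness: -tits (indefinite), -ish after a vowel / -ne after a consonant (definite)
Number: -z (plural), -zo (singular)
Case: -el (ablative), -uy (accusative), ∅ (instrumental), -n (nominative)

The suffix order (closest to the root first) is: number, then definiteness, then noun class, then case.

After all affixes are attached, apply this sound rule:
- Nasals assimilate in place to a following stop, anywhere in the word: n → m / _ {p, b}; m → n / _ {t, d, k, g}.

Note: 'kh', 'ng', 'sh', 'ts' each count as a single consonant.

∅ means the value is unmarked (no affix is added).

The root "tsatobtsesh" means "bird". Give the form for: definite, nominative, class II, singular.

Attach number singular -zo → tsatobtseshzo.
Attach definiteness definite -ish (after vowel 'o') → tsatobtseshzoish.
noun class = class II: zero marking, form stays tsatobtseshzoish.
Attach case nominative -n → tsatobtseshzoishn.
Nasal assimilation: no change.

tsatobtseshzoishn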